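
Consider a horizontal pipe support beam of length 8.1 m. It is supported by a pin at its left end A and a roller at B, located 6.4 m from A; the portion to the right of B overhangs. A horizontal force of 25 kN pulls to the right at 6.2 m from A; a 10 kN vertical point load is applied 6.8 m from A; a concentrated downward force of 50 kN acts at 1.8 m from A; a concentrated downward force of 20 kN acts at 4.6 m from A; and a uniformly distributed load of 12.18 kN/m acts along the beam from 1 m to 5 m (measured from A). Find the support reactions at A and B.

Resultant of the distributed load: 12.18 × 4 = 48.72 kN at 3 m from A.
ΣM about A: B_y·6.4 − 10·6.8 − 50·1.8 − 20·4.6 − (12.18·4)·3 = 0 → B_y = 396.16/6.4 = 61.90 kN.
ΣF_y = 0: A_y + 61.9 − 10 − 50 − 20 − 12.18·4 = 0 → A_y = 66.82 kN.
ΣF_x = 0: A_x + 25 = 0 → A_x = -25.00 kN.

A_x = -25.00 kN, A_y = 66.82 kN, B_y = 61.90 kN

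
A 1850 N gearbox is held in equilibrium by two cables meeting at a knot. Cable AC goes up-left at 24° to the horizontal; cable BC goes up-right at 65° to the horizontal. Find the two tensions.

ΣF_x = 0: −T_AC·cos24° + T_BC·cos65° = 0 → T_BC = 2.16163·T_AC.
ΣF_y = 0: T_AC·sin24° + T_BC·sin65° = 1850.
Substitute: T_AC·(0.406737 + 2.16163·0.906308) = 1850 → T_AC = 781.963 ≈ 782.0 N.
Then T_BC = 2.16163 × 781.963 = 1690 N.

T_AC = 782.0 N, T_BC = 1690 N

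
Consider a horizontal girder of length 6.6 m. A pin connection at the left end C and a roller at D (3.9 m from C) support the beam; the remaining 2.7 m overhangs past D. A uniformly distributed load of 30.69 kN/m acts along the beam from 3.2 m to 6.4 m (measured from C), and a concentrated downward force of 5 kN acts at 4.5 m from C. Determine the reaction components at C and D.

Resultant of the distributed load: 30.69 × 3.2 = 98.208 kN at 4.8 m from C.
ΣM about C: D_y·3.9 − (30.69·3.2)·4.8 − 5·4.5 = 0 → D_y = 493.8984/3.9 = 126.641 ≈ 126.6 kN.
ΣF_y = 0: C_y + 126.641 − 30.69·3.2 − 5 = 0 → C_y = -23.43 kN.
ΣF_x = 0: no horizontal applied forces, so C_x = 0.

C_x = 0, C_y = -23.43 kN, D_y = 126.6 kN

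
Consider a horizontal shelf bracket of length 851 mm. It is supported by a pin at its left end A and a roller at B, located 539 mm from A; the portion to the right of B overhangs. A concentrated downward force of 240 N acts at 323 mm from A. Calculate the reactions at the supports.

A_x = 0, A_y = 96.18 N, B_y = 143.8 N

Taking moments about A: B_y·539 − 240·323 = 0 → B_y = 77520/539 = 143.822 ≈ 143.8 N.
ΣF_y = 0: A_y + 143.822 − 240 = 0 → A_y = 96.18 N.
ΣF_x = 0: no horizontal applied forces, so A_x = 0.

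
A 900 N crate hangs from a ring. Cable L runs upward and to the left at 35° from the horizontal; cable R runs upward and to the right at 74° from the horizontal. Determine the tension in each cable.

T_L = 262.4 N, T_R = 779.7 N

ΣF_x = 0: −T_L·cos35° + T_R·cos74° = 0 → T_R = 2.97185·T_L.
ΣF_y = 0: T_L·sin35° + T_R·sin74° = 900.
Substitute: T_L·(0.573576 + 2.97185·0.961262) = 900 → T_L = 262.368 ≈ 262.4 N.
Then T_R = 2.97185 × 262.368 = 779.7 N.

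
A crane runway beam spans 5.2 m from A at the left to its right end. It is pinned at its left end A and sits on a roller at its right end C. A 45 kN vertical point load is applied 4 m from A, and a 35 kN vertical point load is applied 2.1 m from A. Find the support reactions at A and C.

Moments about A: C_y·5.2 − 45·4 − 35·2.1 = 0 → C_y = 253.5/5.2 = 48.75 kN.
ΣF_y = 0: A_y + 48.75 − 45 − 35 = 0 → A_y = 31.25 kN.
ΣF_x = 0: no horizontal applied forces, so A_x = 0.

A_x = 0, A_y = 31.25 kN, C_y = 48.75 kN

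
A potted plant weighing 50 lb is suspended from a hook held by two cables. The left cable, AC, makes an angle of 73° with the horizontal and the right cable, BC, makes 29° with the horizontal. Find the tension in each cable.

T_AC = 44.71 lb, T_BC = 14.95 lb

ΣF_x = 0: −T_AC·cos73° + T_BC·cos29° = 0 → T_BC = 0.334284·T_AC.
ΣF_y = 0: T_AC·sin73° + T_BC·sin29° = 50.
Substitute: T_AC·(0.956305 + 0.334284·0.48481) = 50 → T_AC = 44.708 ≈ 44.71 lb.
Then T_BC = 0.334284 × 44.708 = 14.95 lb.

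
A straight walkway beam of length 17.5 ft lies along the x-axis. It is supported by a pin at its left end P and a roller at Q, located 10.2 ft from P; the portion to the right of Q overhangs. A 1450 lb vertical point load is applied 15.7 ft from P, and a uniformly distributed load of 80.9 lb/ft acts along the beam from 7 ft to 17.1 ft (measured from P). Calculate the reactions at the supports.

P_x = 0, P_y = -930.1 lb, Q_y = 3197 lb

Resultant of the distributed load: 80.9 × 10.1 = 817.09 lb at 12.05 ft from P.
ΣM about P: Q_y·10.2 − 1450·15.7 − (80.9·10.1)·12.05 = 0 → Q_y = 32610.9345/10.2 = 3197.15 ≈ 3197 lb.
ΣF_y = 0: P_y + 3197.15 − 1450 − 80.9·10.1 = 0 → P_y = -930.1 lb.
ΣF_x = 0: no horizontal applied forces, so P_x = 0.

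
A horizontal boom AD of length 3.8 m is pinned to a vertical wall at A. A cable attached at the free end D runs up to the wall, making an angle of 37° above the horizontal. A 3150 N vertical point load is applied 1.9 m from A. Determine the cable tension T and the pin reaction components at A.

T = 2617 N, A_x = 2090 N, A_y = 1575 N

ΣM about A: T·sin37°·3.8 − 3150·1.9 = 0 → T = 5985/(3.8·0.601815) = 2617.08 ≈ 2617 N.
ΣF_x = 0: A_x − T·cos37° = 0 → A_x = 2617.08 × 0.798636 = 2090 N.
ΣF_y = 0: A_y + T·sin37° − 3150 = 0 → A_y = 3150 − 2617.08 × 0.601815 = 1575 N.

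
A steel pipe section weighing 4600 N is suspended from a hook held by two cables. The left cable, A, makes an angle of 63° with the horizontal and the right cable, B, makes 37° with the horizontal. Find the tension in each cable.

T_A = 3730 N, T_B = 2121 N

ΣF_x = 0: −T_A·cos63° + T_B·cos37° = 0 → T_B = 0.568458·T_A.
ΣF_y = 0: T_A·sin63° + T_B·sin37° = 4600.
Substitute: T_A·(0.891007 + 0.568458·0.601815) = 4600 → T_A = 3730.39 ≈ 3730 N.
Then T_B = 0.568458 × 3730.39 = 2121 N.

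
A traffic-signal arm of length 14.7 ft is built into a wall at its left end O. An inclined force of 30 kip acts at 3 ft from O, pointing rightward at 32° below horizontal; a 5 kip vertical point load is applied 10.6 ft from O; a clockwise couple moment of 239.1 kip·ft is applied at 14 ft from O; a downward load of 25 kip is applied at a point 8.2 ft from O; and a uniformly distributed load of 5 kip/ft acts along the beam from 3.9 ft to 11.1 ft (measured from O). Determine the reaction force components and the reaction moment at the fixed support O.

Resultant of the distributed load: 5 × 7.2 = 36 kip at 7.5 ft from O.
ΣF_x = 0: O_x + 30·cos32° = 0 → O_x = -25.44 kip.
ΣF_y = 0: O_y − 30·sin32° − 5 − 25 − 5·7.2 = 0 → O_y = 81.90 kip.
ΣM about O: M_O − 30·sin32°·3 − 5·10.6 − 239.1 − 25·8.2 − (5·7.2)·7.5 = 0 → M_O = 814.8 kip·ft.

O_x = -25.44 kip, O_y = 81.90 kip, M_O = 814.8 kip·ft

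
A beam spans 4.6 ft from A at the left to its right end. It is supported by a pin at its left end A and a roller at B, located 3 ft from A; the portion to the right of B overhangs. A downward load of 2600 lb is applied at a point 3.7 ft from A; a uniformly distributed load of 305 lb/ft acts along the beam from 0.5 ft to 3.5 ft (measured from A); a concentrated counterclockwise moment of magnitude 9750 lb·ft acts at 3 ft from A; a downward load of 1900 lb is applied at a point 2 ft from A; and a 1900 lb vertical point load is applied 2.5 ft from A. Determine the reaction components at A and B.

Resultant of the distributed load: 305 × 3 = 915 lb at 2 ft from A.
ΣM about A: B_y·3 − 2600·3.7 − (305·3)·2 + 9750 − 1900·2 − 1900·2.5 = 0 → B_y = 10250/3 = 3416.67 ≈ 3417 lb.
ΣF_y = 0: A_y + 3416.67 − 2600 − 305·3 − 1900 − 1900 = 0 → A_y = 3898 lb.
ΣF_x = 0: no horizontal applied forces, so A_x = 0.

A_x = 0, A_y = 3898 lb, B_y = 3417 lb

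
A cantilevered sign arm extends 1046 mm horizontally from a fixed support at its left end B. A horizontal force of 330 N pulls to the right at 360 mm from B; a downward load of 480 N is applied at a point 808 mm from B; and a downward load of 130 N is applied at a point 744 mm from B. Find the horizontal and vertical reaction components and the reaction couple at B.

ΣF_x = 0: B_x + 330 = 0 → B_x = -330.0 N.
ΣF_y = 0: B_y − 480 − 130 = 0 → B_y = 610.0 N.
ΣM about B: M_B − 480·808 − 130·744 = 0 → M_B = 484600 N·mm.

B_x = -330.0 N, B_y = 610.0 N, M_B = 484600 N·mm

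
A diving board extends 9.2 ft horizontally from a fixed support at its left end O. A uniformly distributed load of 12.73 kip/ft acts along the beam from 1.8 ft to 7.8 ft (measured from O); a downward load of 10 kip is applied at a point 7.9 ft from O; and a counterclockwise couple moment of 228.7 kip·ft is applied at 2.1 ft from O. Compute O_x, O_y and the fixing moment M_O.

Resultant of the distributed load: 12.73 × 6 = 76.38 kip at 4.8 ft from O.
ΣF_x = 0: O_x = 0.
ΣF_y = 0: O_y − 12.73·6 − 10 = 0 → O_y = 86.38 kip.
ΣM about O: M_O − (12.73·6)·4.8 − 10·7.9 + 228.7 = 0 → M_O = 216.9 kip·ft.

O_x = 0, O_y = 86.38 kip, M_O = 216.9 kip·ft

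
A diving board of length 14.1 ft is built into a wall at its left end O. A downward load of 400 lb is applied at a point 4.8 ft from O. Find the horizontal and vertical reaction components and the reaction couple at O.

ΣF_x = 0: O_x = 0.
ΣF_y = 0: O_y − 400 = 0 → O_y = 400.0 lb.
ΣM about O: M_O − 400·4.8 = 0 → M_O = 1920 lb·ft.

O_x = 0, O_y = 400.0 lb, M_O = 1920 lb·ft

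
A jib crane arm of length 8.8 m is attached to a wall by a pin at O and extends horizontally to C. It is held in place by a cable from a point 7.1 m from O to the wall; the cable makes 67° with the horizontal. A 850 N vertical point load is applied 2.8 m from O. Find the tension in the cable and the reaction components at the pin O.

ΣM about O: T·sin67°·7.1 − 850·2.8 = 0 → T = 2380/(7.1·0.920505) = 364.16 ≈ 364.2 N.
ΣF_x = 0: O_x − T·cos67° = 0 → O_x = 364.16 × 0.390731 = 142.3 N.
ΣF_y = 0: O_y + T·sin67° − 850 = 0 → O_y = 850 − 364.16 × 0.920505 = 514.8 N.

T = 364.2 N, O_x = 142.3 N, O_y = 514.8 N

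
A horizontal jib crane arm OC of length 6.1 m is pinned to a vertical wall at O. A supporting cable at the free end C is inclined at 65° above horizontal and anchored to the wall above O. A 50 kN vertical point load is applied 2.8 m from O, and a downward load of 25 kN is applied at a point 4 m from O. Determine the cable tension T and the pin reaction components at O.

ΣM about O: T·sin65°·6.1 − 50·2.8 − 25·4 = 0 → T = 240/(6.1·0.906308) = 43.4116 ≈ 43.41 kN.
ΣF_x = 0: O_x − T·cos65° = 0 → O_x = 43.4116 × 0.422618 = 18.35 kN.
ΣF_y = 0: O_y + T·sin65° − 50 − 25 = 0 → O_y = 75 − 43.4116 × 0.906308 = 35.66 kN.

T = 43.41 kN, O_x = 18.35 kN, O_y = 35.66 kN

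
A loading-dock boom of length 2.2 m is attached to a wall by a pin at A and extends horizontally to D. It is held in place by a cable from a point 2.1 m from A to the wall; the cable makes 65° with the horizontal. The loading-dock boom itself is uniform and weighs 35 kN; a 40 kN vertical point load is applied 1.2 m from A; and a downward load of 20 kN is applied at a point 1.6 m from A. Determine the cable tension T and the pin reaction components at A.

ΣM about A: T·sin65°·2.1 − 35·1.1 − 40·1.2 − 20·1.6 = 0 → T = 118.5/(2.1·0.906308) = 62.262 ≈ 62.26 kN.
ΣF_x = 0: A_x − T·cos65° = 0 → A_x = 62.262 × 0.422618 = 26.31 kN.
ΣF_y = 0: A_y + T·sin65° − 35 − 40 − 20 = 0 → A_y = 95 − 62.262 × 0.906308 = 38.57 kN.

T = 62.26 kN, A_x = 26.31 kN, A_y = 38.57 kN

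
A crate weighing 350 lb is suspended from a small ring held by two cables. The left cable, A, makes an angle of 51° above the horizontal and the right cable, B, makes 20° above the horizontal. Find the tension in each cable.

ΣF_x = 0: −T_A·cos51° + T_B·cos20° = 0 → T_B = 0.669709·T_A.
ΣF_y = 0: T_A·sin51° + T_B·sin20° = 350.
Substitute: T_A·(0.777146 + 0.669709·0.34202) = 350 → T_A = 347.843 ≈ 347.8 lb.
Then T_B = 0.669709 × 347.843 = 233.0 lb.

T_A = 347.8 lb, T_B = 233.0 lb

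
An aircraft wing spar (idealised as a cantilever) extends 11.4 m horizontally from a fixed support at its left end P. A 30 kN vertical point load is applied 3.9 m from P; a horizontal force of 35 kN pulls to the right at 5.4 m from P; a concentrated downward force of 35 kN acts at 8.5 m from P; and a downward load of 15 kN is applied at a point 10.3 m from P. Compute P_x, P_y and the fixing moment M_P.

P_x = -35.00 kN, P_y = 80.00 kN, M_P = 569.0 kN·m

ΣF_x = 0: P_x + 35 = 0 → P_x = -35.00 kN.
ΣF_y = 0: P_y − 30 − 35 − 15 = 0 → P_y = 80.00 kN.
ΣM about P: M_P − 30·3.9 − 35·8.5 − 15·10.3 = 0 → M_P = 569.0 kN·m.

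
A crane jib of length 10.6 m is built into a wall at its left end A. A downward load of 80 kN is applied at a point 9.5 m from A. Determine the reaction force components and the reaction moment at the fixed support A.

ΣF_x = 0: A_x = 0.
ΣF_y = 0: A_y − 80 = 0 → A_y = 80.00 kN.
ΣM about A: M_A − 80·9.5 = 0 → M_A = 760.0 kN·m.

A_x = 0, A_y = 80.00 kN, M_A = 760.0 kN·m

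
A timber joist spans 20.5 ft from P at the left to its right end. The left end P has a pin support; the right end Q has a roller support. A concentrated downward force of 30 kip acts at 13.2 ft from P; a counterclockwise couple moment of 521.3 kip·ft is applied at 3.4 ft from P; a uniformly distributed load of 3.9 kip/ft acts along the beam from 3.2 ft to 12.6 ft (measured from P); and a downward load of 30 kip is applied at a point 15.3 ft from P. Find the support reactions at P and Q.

P_x = 0, P_y = 66.25 kip, Q_y = 30.41 kip

Resultant of the distributed load: 3.9 × 9.4 = 36.66 kip at 7.9 ft from P.
ΣM about P: Q_y·20.5 − 30·13.2 + 521.3 − (3.9·9.4)·7.9 − 30·15.3 = 0 → Q_y = 623.314/20.5 = 30.4056 ≈ 30.41 kip.
ΣF_y = 0: P_y + 30.4056 − 30 − 3.9·9.4 − 30 = 0 → P_y = 66.25 kip.
ΣF_x = 0: no horizontal applied forces, so P_x = 0.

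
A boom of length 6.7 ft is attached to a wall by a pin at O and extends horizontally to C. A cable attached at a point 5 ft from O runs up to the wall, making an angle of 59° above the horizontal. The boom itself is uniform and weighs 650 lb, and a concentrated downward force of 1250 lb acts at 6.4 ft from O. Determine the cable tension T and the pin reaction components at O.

ΣM about O: T·sin59°·5 − 650·3.35 − 1250·6.4 = 0 → T = 10177.5/(5·0.857167) = 2374.68 ≈ 2375 lb.
ΣF_x = 0: O_x − T·cos59° = 0 → O_x = 2374.68 × 0.515038 = 1223 lb.
ΣF_y = 0: O_y + T·sin59° − 650 − 1250 = 0 → O_y = 1900 − 2374.68 × 0.857167 = -135.5 lb.

T = 2375 lb, O_x = 1223 lb, O_y = -135.5 lb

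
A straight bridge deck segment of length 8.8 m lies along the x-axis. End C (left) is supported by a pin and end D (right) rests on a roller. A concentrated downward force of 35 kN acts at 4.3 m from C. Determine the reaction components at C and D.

Taking moments about C: D_y·8.8 − 35·4.3 = 0 → D_y = 150.5/8.8 = 17.1023 ≈ 17.10 kN.
ΣF_y = 0: C_y + 17.1023 − 35 = 0 → C_y = 17.90 kN.
ΣF_x = 0: no horizontal applied forces, so C_x = 0.

C_x = 0, C_y = 17.90 kN, D_y = 17.10 kN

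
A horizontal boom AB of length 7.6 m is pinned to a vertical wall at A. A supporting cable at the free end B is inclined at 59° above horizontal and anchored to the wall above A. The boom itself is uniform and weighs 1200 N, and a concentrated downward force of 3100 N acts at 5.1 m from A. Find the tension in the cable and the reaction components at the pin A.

ΣM about A: T·sin59°·7.6 − 1200·3.8 − 3100·5.1 = 0 → T = 20370/(7.6·0.857167) = 3126.89 ≈ 3127 N.
ΣF_x = 0: A_x − T·cos59° = 0 → A_x = 3126.89 × 0.515038 = 1610 N.
ΣF_y = 0: A_y + T·sin59° − 1200 − 3100 = 0 → A_y = 4300 − 3126.89 × 0.857167 = 1620 N.

T = 3127 N, A_x = 1610 N, A_y = 1620 N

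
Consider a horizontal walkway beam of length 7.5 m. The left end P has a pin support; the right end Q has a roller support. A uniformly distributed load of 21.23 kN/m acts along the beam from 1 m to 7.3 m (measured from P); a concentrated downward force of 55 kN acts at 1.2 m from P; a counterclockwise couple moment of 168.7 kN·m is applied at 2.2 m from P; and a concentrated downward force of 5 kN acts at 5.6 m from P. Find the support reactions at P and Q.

P_x = 0, P_y = 129.7 kN, Q_y = 64.05 kN

Resultant of the distributed load: 21.23 × 6.3 = 133.749 kN at 4.15 m from P.
Moments about P: Q_y·7.5 − (21.23·6.3)·4.15 − 55·1.2 + 168.7 − 5·5.6 = 0 → Q_y = 480.35835/7.5 = 64.0478 ≈ 64.05 kN.
ΣF_y = 0: P_y + 64.0478 − 21.23·6.3 − 55 − 5 = 0 → P_y = 129.7 kN.
ΣF_x = 0: no horizontal applied forces, so P_x = 0.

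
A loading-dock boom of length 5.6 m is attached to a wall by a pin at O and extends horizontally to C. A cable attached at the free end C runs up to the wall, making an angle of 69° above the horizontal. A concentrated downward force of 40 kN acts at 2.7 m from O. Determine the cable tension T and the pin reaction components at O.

ΣM about O: T·sin69°·5.6 − 40·2.7 = 0 → T = 108/(5.6·0.93358) = 20.6578 ≈ 20.66 kN.
ΣF_x = 0: O_x − T·cos69° = 0 → O_x = 20.6578 × 0.358368 = 7.403 kN.
ΣF_y = 0: O_y + T·sin69° − 40 = 0 → O_y = 40 − 20.6578 × 0.93358 = 20.71 kN.

T = 20.66 kN, O_x = 7.403 kN, O_y = 20.71 kN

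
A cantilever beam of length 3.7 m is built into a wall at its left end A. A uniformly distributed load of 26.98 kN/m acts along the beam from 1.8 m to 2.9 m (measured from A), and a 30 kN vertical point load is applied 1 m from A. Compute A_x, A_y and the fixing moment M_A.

Resultant of the distributed load: 26.98 × 1.1 = 29.678 kN at 2.35 m from A.
ΣF_x = 0: A_x = 0.
ΣF_y = 0: A_y − 26.98·1.1 − 30 = 0 → A_y = 59.68 kN.
ΣM about A: M_A − (26.98·1.1)·2.35 − 30·1 = 0 → M_A = 99.74 kN·m.

A_x = 0, A_y = 59.68 kN, M_A = 99.74 kN·m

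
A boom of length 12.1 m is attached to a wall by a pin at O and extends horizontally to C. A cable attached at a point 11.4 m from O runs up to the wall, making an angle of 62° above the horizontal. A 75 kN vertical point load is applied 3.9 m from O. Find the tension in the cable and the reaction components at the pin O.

ΣM about O: T·sin62°·11.4 − 75·3.9 = 0 → T = 292.5/(11.4·0.882948) = 29.0593 ≈ 29.06 kN.
ΣF_x = 0: O_x − T·cos62° = 0 → O_x = 29.0593 × 0.469472 = 13.64 kN.
ΣF_y = 0: O_y + T·sin62° − 75 = 0 → O_y = 75 − 29.0593 × 0.882948 = 49.34 kN.

T = 29.06 kN, O_x = 13.64 kN, O_y = 49.34 kN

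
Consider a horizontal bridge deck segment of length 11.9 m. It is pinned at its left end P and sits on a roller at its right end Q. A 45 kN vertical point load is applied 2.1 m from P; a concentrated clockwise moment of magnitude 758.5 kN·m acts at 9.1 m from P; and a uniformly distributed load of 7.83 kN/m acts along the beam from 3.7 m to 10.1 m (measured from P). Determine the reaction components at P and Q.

Resultant of the distributed load: 7.83 × 6.4 = 50.112 kN at 6.9 m from P.
Moments about P: Q_y·11.9 − 45·2.1 − 758.5 − (7.83·6.4)·6.9 = 0 → Q_y = 1198.7728/11.9 = 100.737 ≈ 100.7 kN.
ΣF_y = 0: P_y + 100.737 − 45 − 7.83·6.4 = 0 → P_y = -5.625 kN.
ΣF_x = 0: no horizontal applied forces, so P_x = 0.

P_x = 0, P_y = -5.625 kN, Q_y = 100.7 kN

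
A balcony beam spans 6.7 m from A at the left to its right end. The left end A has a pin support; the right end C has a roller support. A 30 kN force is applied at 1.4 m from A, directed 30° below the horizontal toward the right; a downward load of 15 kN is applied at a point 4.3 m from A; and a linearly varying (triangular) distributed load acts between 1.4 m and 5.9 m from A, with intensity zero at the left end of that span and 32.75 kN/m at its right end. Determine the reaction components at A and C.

Resultant of the triangular load: ½ × 32.75 × 4.5 = 73.6875 kN, acting at 4.4 m from A (one-third of the span from the peak).
Moments about A: C_y·6.7 − 30·sin30°·1.4 − 15·4.3 − (½·32.75·4.5)·4.4 = 0 → C_y = 409.725/6.7 = 61.153 ≈ 61.15 kN.
ΣF_y = 0: A_y + 61.153 − 30·sin30° − 15 − ½·32.75·4.5 = 0 → A_y = 42.53 kN.
ΣF_x = 0: A_x + 30·cos30° = 0 → A_x = -25.98 kN.

A_x = -25.98 kN, A_y = 42.53 kN, C_y = 61.15 kN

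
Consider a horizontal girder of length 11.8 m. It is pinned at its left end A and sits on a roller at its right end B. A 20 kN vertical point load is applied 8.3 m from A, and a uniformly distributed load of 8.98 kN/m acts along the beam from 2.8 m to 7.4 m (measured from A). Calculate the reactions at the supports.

Resultant of the distributed load: 8.98 × 4.6 = 41.308 kN at 5.1 m from A.
Taking moments about A: B_y·11.8 − 20·8.3 − (8.98·4.6)·5.1 = 0 → B_y = 376.6708/11.8 = 31.9213 ≈ 31.92 kN.
ΣF_y = 0: A_y + 31.9213 − 20 − 8.98·4.6 = 0 → A_y = 29.39 kN.
ΣF_x = 0: no horizontal applied forces, so A_x = 0.

A_x = 0, A_y = 29.39 kN, B_y = 31.92 kN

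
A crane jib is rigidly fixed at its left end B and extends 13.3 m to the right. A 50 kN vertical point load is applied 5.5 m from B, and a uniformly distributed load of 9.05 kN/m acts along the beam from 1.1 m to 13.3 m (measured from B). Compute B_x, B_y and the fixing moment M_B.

B_x = 0, B_y = 160.4 kN, M_B = 1070 kN·m

Resultant of the distributed load: 9.05 × 12.2 = 110.41 kN at 7.2 m from B.
ΣF_x = 0: B_x = 0.
ΣF_y = 0: B_y − 50 − 9.05·12.2 = 0 → B_y = 160.4 kN.
ΣM about B: M_B − 50·5.5 − (9.05·12.2)·7.2 = 0 → M_B = 1070 kN·m.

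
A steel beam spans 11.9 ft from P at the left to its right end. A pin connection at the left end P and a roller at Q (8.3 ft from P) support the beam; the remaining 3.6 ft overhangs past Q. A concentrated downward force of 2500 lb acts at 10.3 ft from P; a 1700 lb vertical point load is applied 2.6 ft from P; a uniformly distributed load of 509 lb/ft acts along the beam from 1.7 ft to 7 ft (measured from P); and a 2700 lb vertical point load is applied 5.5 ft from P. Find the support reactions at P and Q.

Resultant of the distributed load: 509 × 5.3 = 2697.7 lb at 4.35 ft from P.
Taking moments about P: Q_y·8.3 − 2500·10.3 − 1700·2.6 − (509·5.3)·4.35 − 2700·5.5 = 0 → Q_y = 56754.995/8.3 = 6837.95 ≈ 6838 lb.
ΣF_y = 0: P_y + 6837.95 − 2500 − 1700 − 509·5.3 − 2700 = 0 → P_y = 2760 lb.
ΣF_x = 0: no horizontal applied forces, so P_x = 0.

P_x = 0, P_y = 2760 lb, Q_y = 6838 lb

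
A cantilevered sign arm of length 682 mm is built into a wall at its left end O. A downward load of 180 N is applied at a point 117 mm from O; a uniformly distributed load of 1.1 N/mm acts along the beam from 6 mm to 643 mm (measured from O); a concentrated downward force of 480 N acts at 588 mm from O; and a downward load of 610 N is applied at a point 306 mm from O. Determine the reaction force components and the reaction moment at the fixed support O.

Resultant of the distributed load: 1.1 × 637 = 700.7 N at 324.5 mm from O.
ΣF_x = 0: O_x = 0.
ΣF_y = 0: O_y − 180 − 1.1·637 − 480 − 610 = 0 → O_y = 1971 N.
ΣM about O: M_O − 180·117 − (1.1·637)·324.5 − 480·588 − 610·306 = 0 → M_O = 717300 N·mm.

O_x = 0, O_y = 1971 N, M_O = 717300 N·mm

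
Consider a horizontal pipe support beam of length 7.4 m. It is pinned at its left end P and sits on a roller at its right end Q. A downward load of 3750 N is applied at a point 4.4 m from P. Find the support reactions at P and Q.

P_x = 0, P_y = 1520 N, Q_y = 2230 N

ΣM about P: Q_y·7.4 − 3750·4.4 = 0 → Q_y = 16500/7.4 = 2229.73 ≈ 2230 N.
ΣF_y = 0: P_y + 2229.73 − 3750 = 0 → P_y = 1520 N.
ΣF_x = 0: no horizontal applied forces, so P_x = 0.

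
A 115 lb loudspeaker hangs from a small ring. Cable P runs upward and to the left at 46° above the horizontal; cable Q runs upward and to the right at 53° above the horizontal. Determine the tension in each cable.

ΣF_x = 0: −T_P·cos46° + T_Q·cos53° = 0 → T_Q = 1.15427·T_P.
ΣF_y = 0: T_P·sin46° + T_Q·sin53° = 115.
Substitute: T_P·(0.71934 + 1.15427·0.798636) = 115 → T_P = 70.0715 ≈ 70.07 lb.
Then T_Q = 1.15427 × 70.0715 = 80.88 lb.

T_P = 70.07 lb, T_Q = 80.88 lb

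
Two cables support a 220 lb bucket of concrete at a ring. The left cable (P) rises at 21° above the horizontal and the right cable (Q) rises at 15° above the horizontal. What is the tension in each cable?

ΣF_x = 0: −T_P·cos21° + T_Q·cos15° = 0 → T_Q = 0.966514·T_P.
ΣF_y = 0: T_P·sin21° + T_Q·sin15° = 220.
Substitute: T_P·(0.358368 + 0.966514·0.258819) = 220 → T_P = 361.533 ≈ 361.5 lb.
Then T_Q = 0.966514 × 361.533 = 349.4 lb.

T_P = 361.5 lb, T_Q = 349.4 lb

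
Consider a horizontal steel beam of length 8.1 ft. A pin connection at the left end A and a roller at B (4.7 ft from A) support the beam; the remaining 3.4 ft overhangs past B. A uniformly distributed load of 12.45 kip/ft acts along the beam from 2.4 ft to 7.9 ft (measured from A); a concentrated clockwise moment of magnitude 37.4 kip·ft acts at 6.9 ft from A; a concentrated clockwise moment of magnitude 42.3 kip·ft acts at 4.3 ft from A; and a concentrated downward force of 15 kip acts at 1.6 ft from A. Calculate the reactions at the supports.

A_x = 0, A_y = -13.62 kip, B_y = 97.09 kip

Resultant of the distributed load: 12.45 × 5.5 = 68.475 kip at 5.15 ft from A.
Taking moments about A: B_y·4.7 − (12.45·5.5)·5.15 − 37.4 − 42.3 − 15·1.6 = 0 → B_y = 456.34625/4.7 = 97.0949 ≈ 97.09 kip.
ΣF_y = 0: A_y + 97.0949 − 12.45·5.5 − 15 = 0 → A_y = -13.62 kip.
ΣF_x = 0: no horizontal applied forces, so A_x = 0.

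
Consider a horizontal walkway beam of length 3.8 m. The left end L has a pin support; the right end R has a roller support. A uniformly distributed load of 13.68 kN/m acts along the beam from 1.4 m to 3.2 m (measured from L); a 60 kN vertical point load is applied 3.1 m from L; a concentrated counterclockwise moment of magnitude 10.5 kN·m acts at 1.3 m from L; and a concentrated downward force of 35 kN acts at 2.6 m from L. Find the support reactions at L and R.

L_x = 0, L_y = 34.59 kN, R_y = 85.04 kN

Resultant of the distributed load: 13.68 × 1.8 = 24.624 kN at 2.3 m from L.
Moments about L: R_y·3.8 − (13.68·1.8)·2.3 − 60·3.1 + 10.5 − 35·2.6 = 0 → R_y = 323.1352/3.8 = 85.0356 ≈ 85.04 kN.
ΣF_y = 0: L_y + 85.0356 − 13.68·1.8 − 60 − 35 = 0 → L_y = 34.59 kN.
ΣF_x = 0: no horizontal applied forces, so L_x = 0.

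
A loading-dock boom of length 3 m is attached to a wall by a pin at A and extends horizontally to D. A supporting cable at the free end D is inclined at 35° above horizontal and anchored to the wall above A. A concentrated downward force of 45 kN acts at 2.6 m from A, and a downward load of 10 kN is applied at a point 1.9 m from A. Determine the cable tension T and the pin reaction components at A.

ΣM about A: T·sin35°·3 − 45·2.6 − 10·1.9 = 0 → T = 136/(3·0.573576) = 79.0363 ≈ 79.04 kN.
ΣF_x = 0: A_x − T·cos35° = 0 → A_x = 79.0363 × 0.819152 = 64.74 kN.
ΣF_y = 0: A_y + T·sin35° − 45 − 10 = 0 → A_y = 55 − 79.0363 × 0.573576 = 9.667 kN.

T = 79.04 kN, A_x = 64.74 kN, A_y = 9.667 kN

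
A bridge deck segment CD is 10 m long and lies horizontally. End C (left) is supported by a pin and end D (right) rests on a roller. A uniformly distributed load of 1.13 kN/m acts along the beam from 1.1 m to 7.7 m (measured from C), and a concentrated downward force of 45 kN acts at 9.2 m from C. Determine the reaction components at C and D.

C_x = 0, C_y = 7.776 kN, D_y = 44.68 kN

Resultant of the distributed load: 1.13 × 6.6 = 7.458 kN at 4.4 m from C.
ΣM about C: D_y·10 − (1.13·6.6)·4.4 − 45·9.2 = 0 → D_y = 446.8152/10 = 44.6815 ≈ 44.68 kN.
ΣF_y = 0: C_y + 44.6815 − 1.13·6.6 − 45 = 0 → C_y = 7.776 kN.
ΣF_x = 0: no horizontal applied forces, so C_x = 0.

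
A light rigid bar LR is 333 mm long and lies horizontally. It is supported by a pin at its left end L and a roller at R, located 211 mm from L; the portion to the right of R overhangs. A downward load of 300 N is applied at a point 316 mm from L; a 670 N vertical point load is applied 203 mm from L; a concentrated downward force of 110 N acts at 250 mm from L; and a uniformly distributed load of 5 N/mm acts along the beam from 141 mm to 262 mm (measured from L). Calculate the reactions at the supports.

L_x = 0, L_y = -117.0 N, R_y = 1802 N

Resultant of the distributed load: 5 × 121 = 605 N at 201.5 mm from L.
Taking moments about L: R_y·211 − 300·316 − 670·203 − 110·250 − (5·121)·201.5 = 0 → R_y = 380217.5/211 = 1801.98 ≈ 1802 N.
ΣF_y = 0: L_y + 1801.98 − 300 − 670 − 110 − 5·121 = 0 → L_y = -117.0 N.
ΣF_x = 0: no horizontal applied forces, so L_x = 0.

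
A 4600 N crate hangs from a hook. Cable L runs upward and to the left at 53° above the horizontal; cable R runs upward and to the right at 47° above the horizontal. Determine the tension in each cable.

ΣF_x = 0: −T_L·cos53° + T_R·cos47° = 0 → T_R = 0.882429·T_L.
ΣF_y = 0: T_L·sin53° + T_R·sin47° = 4600.
Substitute: T_L·(0.798636 + 0.882429·0.731354) = 4600 → T_L = 3185.59 ≈ 3186 N.
Then T_R = 0.882429 × 3185.59 = 2811 N.

T_L = 3186 N, T_R = 2811 N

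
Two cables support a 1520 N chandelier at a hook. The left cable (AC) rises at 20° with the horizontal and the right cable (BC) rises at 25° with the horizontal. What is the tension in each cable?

ΣF_x = 0: −T_AC·cos20° + T_BC·cos25° = 0 → T_BC = 1.03684·T_AC.
ΣF_y = 0: T_AC·sin20° + T_BC·sin25° = 1520.
Substitute: T_AC·(0.34202 + 1.03684·0.422618) = 1520 → T_AC = 1948.2 ≈ 1948 N.
Then T_BC = 1.03684 × 1948.2 = 2020 N.

T_AC = 1948 N, T_BC = 2020 N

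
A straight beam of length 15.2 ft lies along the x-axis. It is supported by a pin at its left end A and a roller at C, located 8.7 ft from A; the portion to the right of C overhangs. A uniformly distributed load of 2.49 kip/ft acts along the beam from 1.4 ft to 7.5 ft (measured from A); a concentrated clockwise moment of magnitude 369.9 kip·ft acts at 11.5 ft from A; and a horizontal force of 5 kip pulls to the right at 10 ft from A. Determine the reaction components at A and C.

Resultant of the distributed load: 2.49 × 6.1 = 15.189 kip at 4.45 ft from A.
ΣM about A: C_y·8.7 − (2.49·6.1)·4.45 − 369.9 = 0 → C_y = 437.49105/8.7 = 50.2863 ≈ 50.29 kip.
ΣF_y = 0: A_y + 50.2863 − 2.49·6.1 = 0 → A_y = -35.10 kip.
ΣF_x = 0: A_x + 5 = 0 → A_x = -5.000 kip.

A_x = -5.000 kip, A_y = -35.10 kip, C_y = 50.29 kip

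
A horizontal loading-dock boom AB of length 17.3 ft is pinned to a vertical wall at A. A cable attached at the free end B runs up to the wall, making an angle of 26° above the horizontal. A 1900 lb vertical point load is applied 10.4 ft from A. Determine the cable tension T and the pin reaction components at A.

T = 2606 lb, A_x = 2342 lb, A_y = 757.8 lb

ΣM about A: T·sin26°·17.3 − 1900·10.4 = 0 → T = 19760/(17.3·0.438371) = 2605.55 ≈ 2606 lb.
ΣF_x = 0: A_x − T·cos26° = 0 → A_x = 2605.55 × 0.898794 = 2342 lb.
ΣF_y = 0: A_y + T·sin26° − 1900 = 0 → A_y = 1900 − 2605.55 × 0.438371 = 757.8 lb.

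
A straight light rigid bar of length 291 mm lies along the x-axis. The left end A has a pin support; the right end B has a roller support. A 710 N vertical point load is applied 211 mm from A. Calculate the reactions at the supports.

Moments about A: B_y·291 − 710·211 = 0 → B_y = 149810/291 = 514.811 ≈ 514.8 N.
ΣF_y = 0: A_y + 514.811 − 710 = 0 → A_y = 195.2 N.
ΣF_x = 0: no horizontal applied forces, so A_x = 0.

A_x = 0, A_y = 195.2 N, B_y = 514.8 N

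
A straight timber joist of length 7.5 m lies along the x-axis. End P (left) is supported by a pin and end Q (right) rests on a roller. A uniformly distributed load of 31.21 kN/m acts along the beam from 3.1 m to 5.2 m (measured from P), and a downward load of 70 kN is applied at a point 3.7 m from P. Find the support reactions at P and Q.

Resultant of the distributed load: 31.21 × 2.1 = 65.541 kN at 4.15 m from P.
Taking moments about P: Q_y·7.5 − (31.21·2.1)·4.15 − 70·3.7 = 0 → Q_y = 530.99515/7.5 = 70.7994 ≈ 70.80 kN.
ΣF_y = 0: P_y + 70.7994 − 31.21·2.1 − 70 = 0 → P_y = 64.74 kN.
ΣF_x = 0: no horizontal applied forces, so P_x = 0.

P_x = 0, P_y = 64.74 kN, Q_y = 70.80 kN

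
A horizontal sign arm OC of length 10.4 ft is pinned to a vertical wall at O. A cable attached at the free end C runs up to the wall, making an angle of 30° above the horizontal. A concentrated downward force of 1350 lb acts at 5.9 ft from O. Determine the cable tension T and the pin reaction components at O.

T = 1532 lb, O_x = 1327 lb, O_y = 584.1 lb

ΣM about O: T·sin30°·10.4 − 1350·5.9 = 0 → T = 7965/(10.4·0.5) = 1531.73 ≈ 1532 lb.
ΣF_x = 0: O_x − T·cos30° = 0 → O_x = 1531.73 × 0.866025 = 1327 lb.
ΣF_y = 0: O_y + T·sin30° − 1350 = 0 → O_y = 1350 − 1531.73 × 0.5 = 584.1 lb.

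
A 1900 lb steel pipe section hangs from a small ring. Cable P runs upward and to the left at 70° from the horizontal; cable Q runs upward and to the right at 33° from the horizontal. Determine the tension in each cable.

T_P = 1635 lb, T_Q = 666.9 lb

ΣF_x = 0: −T_P·cos70° + T_Q·cos33° = 0 → T_Q = 0.407812·T_P.
ΣF_y = 0: T_P·sin70° + T_Q·sin33° = 1900.
Substitute: T_P·(0.939693 + 0.407812·0.544639) = 1900 → T_P = 1635.39 ≈ 1635 lb.
Then T_Q = 0.407812 × 1635.39 = 666.9 lb.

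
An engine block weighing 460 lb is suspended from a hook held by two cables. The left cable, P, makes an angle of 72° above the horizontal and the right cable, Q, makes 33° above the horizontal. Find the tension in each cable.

ΣF_x = 0: −T_P·cos72° + T_Q·cos33° = 0 → T_Q = 0.368461·T_P.
ΣF_y = 0: T_P·sin72° + T_Q·sin33° = 460.
Substitute: T_P·(0.951057 + 0.368461·0.544639) = 460 → T_P = 399.397 ≈ 399.4 lb.
Then T_Q = 0.368461 × 399.397 = 147.2 lb.

T_P = 399.4 lb, T_Q = 147.2 lb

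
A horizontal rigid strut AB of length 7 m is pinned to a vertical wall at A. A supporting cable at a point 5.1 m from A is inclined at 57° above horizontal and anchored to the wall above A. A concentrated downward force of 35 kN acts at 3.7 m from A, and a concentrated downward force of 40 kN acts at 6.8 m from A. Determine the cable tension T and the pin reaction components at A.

ΣM about A: T·sin57°·5.1 − 35·3.7 − 40·6.8 = 0 → T = 401.5/(5.1·0.838671) = 93.8693 ≈ 93.87 kN.
ΣF_x = 0: A_x − T·cos57° = 0 → A_x = 93.8693 × 0.544639 = 51.12 kN.
ΣF_y = 0: A_y + T·sin57° − 35 − 40 = 0 → A_y = 75 − 93.8693 × 0.838671 = -3.725 kN.

T = 93.87 kN, A_x = 51.12 kN, A_y = -3.725 kN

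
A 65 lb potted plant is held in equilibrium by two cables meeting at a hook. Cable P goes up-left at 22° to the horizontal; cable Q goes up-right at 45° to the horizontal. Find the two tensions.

ΣF_x = 0: −T_P·cos22° + T_Q·cos45° = 0 → T_Q = 1.31124·T_P.
ΣF_y = 0: T_P·sin22° + T_Q·sin45° = 65.
Substitute: T_P·(0.374607 + 1.31124·0.707107) = 65 → T_P = 49.9311 ≈ 49.93 lb.
Then T_Q = 1.31124 × 49.9311 = 65.47 lb.

T_P = 49.93 lb, T_Q = 65.47 lb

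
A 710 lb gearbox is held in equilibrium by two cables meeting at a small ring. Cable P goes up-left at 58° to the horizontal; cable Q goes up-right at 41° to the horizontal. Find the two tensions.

T_P = 542.5 lb, T_Q = 380.9 lb

ΣF_x = 0: −T_P·cos58° + T_Q·cos41° = 0 → T_Q = 0.70215·T_P.
ΣF_y = 0: T_P·sin58° + T_Q·sin41° = 710.
Substitute: T_P·(0.848048 + 0.70215·0.656059) = 710 → T_P = 542.523 ≈ 542.5 lb.
Then T_Q = 0.70215 × 542.523 = 380.9 lb.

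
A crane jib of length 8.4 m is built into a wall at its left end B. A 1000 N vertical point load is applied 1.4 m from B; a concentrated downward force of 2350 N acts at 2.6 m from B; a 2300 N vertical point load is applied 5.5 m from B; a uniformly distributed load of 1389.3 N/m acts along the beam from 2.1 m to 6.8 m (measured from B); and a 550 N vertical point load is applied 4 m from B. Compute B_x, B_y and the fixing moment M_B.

Resultant of the distributed load: 1389.3 × 4.7 = 6529.71 N at 4.45 m from B.
ΣF_x = 0: B_x = 0.
ΣF_y = 0: B_y − 1000 − 2350 − 2300 − 1389.3·4.7 − 550 = 0 → B_y = 12730 N.
ΣM about B: M_B − 1000·1.4 − 2350·2.6 − 2300·5.5 − (1389.3·4.7)·4.45 − 550·4 = 0 → M_B = 51420 N·m.

B_x = 0, B_y = 12730 N, M_B = 51420 N·m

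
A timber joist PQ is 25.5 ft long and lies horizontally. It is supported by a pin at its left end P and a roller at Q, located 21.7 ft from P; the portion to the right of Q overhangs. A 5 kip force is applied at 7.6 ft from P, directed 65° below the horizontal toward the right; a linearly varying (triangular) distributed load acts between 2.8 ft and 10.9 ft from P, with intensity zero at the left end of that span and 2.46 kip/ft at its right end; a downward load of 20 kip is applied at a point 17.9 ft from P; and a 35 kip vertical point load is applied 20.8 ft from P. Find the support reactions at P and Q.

P_x = -2.113 kip, P_y = 14.10 kip, Q_y = 55.40 kip

Resultant of the triangular load: ½ × 2.46 × 8.1 = 9.963 kip, acting at 8.2 ft from P (one-third of the span from the peak).
Moments about P: Q_y·21.7 − 5·sin65°·7.6 − (½·2.46·8.1)·8.2 − 20·17.9 − 35·20.8 = 0 → Q_y = 1202.14/21.7 = 55.3982 ≈ 55.40 kip.
ΣF_y = 0: P_y + 55.3982 − 5·sin65° − ½·2.46·8.1 − 20 − 35 = 0 → P_y = 14.10 kip.
ΣF_x = 0: P_x + 5·cos65° = 0 → P_x = -2.113 kip.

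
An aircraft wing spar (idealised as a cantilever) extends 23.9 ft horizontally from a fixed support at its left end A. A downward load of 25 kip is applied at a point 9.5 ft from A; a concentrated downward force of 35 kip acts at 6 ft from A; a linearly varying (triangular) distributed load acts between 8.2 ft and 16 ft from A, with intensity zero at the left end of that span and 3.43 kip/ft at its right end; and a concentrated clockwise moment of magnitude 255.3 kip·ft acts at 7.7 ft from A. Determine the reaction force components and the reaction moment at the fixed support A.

A_x = 0, A_y = 73.38 kip, M_A = 882.1 kip·ft

Resultant of the triangular load: ½ × 3.43 × 7.8 = 13.377 kip, acting at 13.4 ft from A (one-third of the span from the peak).
ΣF_x = 0: A_x = 0.
ΣF_y = 0: A_y − 25 − 35 − ½·3.43·7.8 = 0 → A_y = 73.38 kip.
ΣM about A: M_A − 25·9.5 − 35·6 − (½·3.43·7.8)·13.4 − 255.3 = 0 → M_A = 882.1 kip·ft.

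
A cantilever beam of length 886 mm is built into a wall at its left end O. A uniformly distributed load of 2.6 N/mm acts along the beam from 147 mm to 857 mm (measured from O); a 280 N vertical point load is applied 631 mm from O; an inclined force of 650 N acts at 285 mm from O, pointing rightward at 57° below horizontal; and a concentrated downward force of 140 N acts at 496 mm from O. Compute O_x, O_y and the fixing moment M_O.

O_x = -354.0 N, O_y = 2811 N, M_O = 1328000 N·mm

Resultant of the distributed load: 2.6 × 710 = 1846 N at 502 mm from O.
ΣF_x = 0: O_x + 650·cos57° = 0 → O_x = -354.0 N.
ΣF_y = 0: O_y − 2.6·710 − 280 − 650·sin57° − 140 = 0 → O_y = 2811 N.
ΣM about O: M_O − (2.6·710)·502 − 280·631 − 650·sin57°·285 − 140·496 = 0 → M_O = 1328000 N·mm.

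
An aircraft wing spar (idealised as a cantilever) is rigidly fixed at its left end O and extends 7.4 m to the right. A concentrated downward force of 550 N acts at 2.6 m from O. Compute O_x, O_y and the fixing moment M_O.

ΣF_x = 0: O_x = 0.
ΣF_y = 0: O_y − 550 = 0 → O_y = 550.0 N.
ΣM about O: M_O − 550·2.6 = 0 → M_O = 1430 N·m.

O_x = 0, O_y = 550.0 N, M_O = 1430 N·m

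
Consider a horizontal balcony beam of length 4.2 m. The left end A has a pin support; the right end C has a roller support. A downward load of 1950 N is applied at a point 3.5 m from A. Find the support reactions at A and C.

ΣM about A: C_y·4.2 − 1950·3.5 = 0 → C_y = 6825/4.2 = 1625 N.
ΣF_y = 0: A_y + 1625 − 1950 = 0 → A_y = 325.0 N.
ΣF_x = 0: no horizontal applied forces, so A_x = 0.

A_x = 0, A_y = 325.0 N, C_y = 1625 N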